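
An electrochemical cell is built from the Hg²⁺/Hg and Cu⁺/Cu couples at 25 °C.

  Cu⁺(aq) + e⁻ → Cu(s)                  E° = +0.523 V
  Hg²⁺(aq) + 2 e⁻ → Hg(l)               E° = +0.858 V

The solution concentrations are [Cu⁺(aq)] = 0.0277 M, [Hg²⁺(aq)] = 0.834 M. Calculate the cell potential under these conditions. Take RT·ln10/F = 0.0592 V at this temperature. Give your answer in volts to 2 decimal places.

+0.42 V

Since E°(Hg²⁺/Hg) > E°(Cu⁺/Cu), Hg²⁺/Hg serves as the cathode.
E°cell = +0.858 − (+0.523) = +0.335 V, with n = 2 electrons transferred.
For the overall reaction Hg²⁺(aq) + 2 Cu(s) → Hg(l) + 2 Cu⁺(aq), Q = [Cu⁺(aq)]^2 / [Hg²⁺(aq)] = 0.00092, giving log Q = −3.036.
By the Nernst equation, E = +0.335 − (0.0592/2)·(−3.036) = +0.42 V.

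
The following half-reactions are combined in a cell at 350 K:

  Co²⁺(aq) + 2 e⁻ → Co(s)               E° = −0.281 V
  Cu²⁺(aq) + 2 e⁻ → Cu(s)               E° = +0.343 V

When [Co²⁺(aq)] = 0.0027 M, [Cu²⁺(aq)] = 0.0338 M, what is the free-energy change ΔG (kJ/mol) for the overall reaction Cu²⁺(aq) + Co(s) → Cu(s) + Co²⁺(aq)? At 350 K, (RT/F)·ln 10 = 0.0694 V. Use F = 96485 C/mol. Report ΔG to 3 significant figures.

−128 kJ/mol

The standard cell potential is +0.343 − (−0.281) = +0.624 V, with n = 2 electrons in the balanced equation.
The reaction quotient is [Co²⁺(aq)] / [Cu²⁺(aq)] = 0.0799; by Nernst, E = +0.624 − (0.0694/2)(−1.098) = +0.6621 V.
ΔG = −nFE = −(2)(96485)(+0.6621) J/mol = −128 kJ/mol.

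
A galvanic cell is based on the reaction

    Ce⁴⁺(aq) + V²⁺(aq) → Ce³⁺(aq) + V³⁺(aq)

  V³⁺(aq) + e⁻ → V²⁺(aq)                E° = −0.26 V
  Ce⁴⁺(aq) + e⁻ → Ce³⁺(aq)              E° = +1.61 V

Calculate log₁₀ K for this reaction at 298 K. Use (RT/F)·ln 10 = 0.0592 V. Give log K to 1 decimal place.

The Ce⁴⁺/Ce³⁺ couple is reduced (cathode); E°cell = +1.61 − (−0.26) = +1.87 V with n = 1.
At equilibrium E = 0, so log K = nE°cell / 0.0592 = (1)(+1.87) / 0.0592 = 31.6.

log K = 31.6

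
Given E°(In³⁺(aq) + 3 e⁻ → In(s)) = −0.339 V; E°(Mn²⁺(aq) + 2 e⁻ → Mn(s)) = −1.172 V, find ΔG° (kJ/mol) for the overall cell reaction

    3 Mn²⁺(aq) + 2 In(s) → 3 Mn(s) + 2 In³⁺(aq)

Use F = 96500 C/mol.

In the reaction as written Mn²⁺(aq) is reduced, so the Mn²⁺/Mn couple is the cathode and In³⁺/In is the anode.
E°cell = −1.172 − (−0.339) = −0.833 V; balancing electrons gives n = 6.
ΔG° = −nFE°cell = −(6)(96500)(−0.833) J/mol = +482 kJ/mol.

+482 kJ/mol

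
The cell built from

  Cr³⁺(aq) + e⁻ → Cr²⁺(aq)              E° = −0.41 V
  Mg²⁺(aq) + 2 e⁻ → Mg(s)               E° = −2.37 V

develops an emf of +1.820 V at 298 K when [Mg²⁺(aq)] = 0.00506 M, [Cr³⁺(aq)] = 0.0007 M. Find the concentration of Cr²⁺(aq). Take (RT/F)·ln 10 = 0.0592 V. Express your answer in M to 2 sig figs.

Cr³⁺/Cr²⁺ is the cathode (higher E°); E°cell = −0.41 − (−2.37) = +1.96 V with n = 2.
From the Nernst equation, log Q = n(E° − E)/0.0592 = 2·(+1.96 − (+1.820))/0.0592 = 4.730.
For 2 Cr³⁺(aq) + Mg(s) → 2 Cr²⁺(aq) + Mg²⁺(aq), the reaction quotient is Q = ([Cr²⁺(aq)]^2·[Mg²⁺(aq)]) / [Cr³⁺(aq)]^2.
Solving for the unknown gives log [Cr²⁺(aq)] = 0.358, so [Cr²⁺(aq)] ≈ 2.3 M.

2.3 M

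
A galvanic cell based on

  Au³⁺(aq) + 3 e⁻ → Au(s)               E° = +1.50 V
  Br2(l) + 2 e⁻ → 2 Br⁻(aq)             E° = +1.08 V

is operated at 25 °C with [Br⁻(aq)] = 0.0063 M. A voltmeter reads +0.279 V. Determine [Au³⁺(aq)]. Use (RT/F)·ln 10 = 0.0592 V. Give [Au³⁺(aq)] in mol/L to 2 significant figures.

Au³⁺/Au is the cathode (higher E°); E°cell = +1.50 − (+1.08) = +0.42 V with n = 6.
Since E = E° − (0.0592/n)·log Q, log Q = n(E° − E)/0.0592 = 14.291.
The balanced reaction is 2 Au³⁺(aq) + 6 Br⁻(aq) → 2 Au(s) + 3 Br2(l), so Q = 1 / ([Au³⁺(aq)]^2·[Br⁻(aq)]^6).
Substituting the known concentrations and solving, log [Au³⁺(aq)] = −0.544 and [Au³⁺(aq)] = 0.29 M.

0.29 M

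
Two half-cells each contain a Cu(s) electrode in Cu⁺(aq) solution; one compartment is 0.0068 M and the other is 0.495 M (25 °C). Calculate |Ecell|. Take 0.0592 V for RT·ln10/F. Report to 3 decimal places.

0.110 V

For a concentration cell E°cell = 0, since both electrodes use the same couple.
The compartment with the higher Cu⁺(aq) concentration (0.495 M) acts as the cathode; ions are reduced there and produced at the dilute (0.0068 M) anode.
With n = 1, Ecell = −(0.0592/1)·log([dilute]/[conc]) = −(0.0592/1)·log(0.0068/0.495) = +0.110 V.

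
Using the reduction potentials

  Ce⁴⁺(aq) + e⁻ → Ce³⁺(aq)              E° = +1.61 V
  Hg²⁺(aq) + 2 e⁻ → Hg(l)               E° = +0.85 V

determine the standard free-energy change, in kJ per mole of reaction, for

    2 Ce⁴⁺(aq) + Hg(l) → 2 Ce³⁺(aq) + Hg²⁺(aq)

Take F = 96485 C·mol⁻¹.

−147 kJ/mol

In the reaction as written Ce⁴⁺(aq) is reduced, so the Ce⁴⁺/Ce³⁺ couple is the cathode and Hg²⁺/Hg is the anode.
E°cell = +1.61 − (+0.85) = +0.76 V; balancing electrons gives n = 2.
ΔG° = −nFE°cell = −(2)(96485)(+0.76) J/mol = −147 kJ/mol.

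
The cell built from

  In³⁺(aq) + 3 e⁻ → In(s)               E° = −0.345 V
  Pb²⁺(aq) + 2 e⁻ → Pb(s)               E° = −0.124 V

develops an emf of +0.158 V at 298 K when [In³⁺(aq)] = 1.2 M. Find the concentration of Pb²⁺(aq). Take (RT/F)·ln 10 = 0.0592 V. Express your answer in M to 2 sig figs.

0.0084 M

Pb²⁺/Pb is the cathode (higher E°); E°cell = −0.124 − (−0.345) = +0.221 V with n = 6.
Since E = E° − (0.0592/n)·log Q, log Q = n(E° − E)/0.0592 = 6.385.
Balancing electrons gives 3 Pb²⁺(aq) + 2 In(s) → 3 Pb(s) + 2 In³⁺(aq); thus Q = [In³⁺(aq)]^2 / [Pb²⁺(aq)]^3.
Solving for the unknown gives log [Pb²⁺(aq)] = −2.076, so [Pb²⁺(aq)] ≈ 0.0084 M.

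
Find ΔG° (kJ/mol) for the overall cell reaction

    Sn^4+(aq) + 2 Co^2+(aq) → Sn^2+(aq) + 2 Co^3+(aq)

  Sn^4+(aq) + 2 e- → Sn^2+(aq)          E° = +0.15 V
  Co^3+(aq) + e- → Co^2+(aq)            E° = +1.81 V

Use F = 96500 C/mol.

+320 kJ/mol

In the reaction as written Sn^4+(aq) is reduced, so the Sn⁴⁺/Sn²⁺ couple is the cathode and Co³⁺/Co²⁺ is the anode.
E°cell = +0.15 − (+1.81) = −1.66 V; balancing electrons gives n = 2.
ΔG° = −nFE°cell = −(2)(96500)(−1.66) J/mol = +320 kJ/mol.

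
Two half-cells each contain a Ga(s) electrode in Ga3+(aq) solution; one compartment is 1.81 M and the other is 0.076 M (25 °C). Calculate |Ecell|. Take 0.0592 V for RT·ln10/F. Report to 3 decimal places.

0.027 V

For a concentration cell E°cell = 0, since both electrodes use the same couple.
The compartment with the higher Ga3+(aq) concentration (1.81 M) acts as the cathode; ions are reduced there and produced at the dilute (0.076 M) anode.
With n = 3, Ecell = −(0.0592/3)·log([dilute]/[conc]) = −(0.0592/3)·log(0.076/1.81) = +0.027 V.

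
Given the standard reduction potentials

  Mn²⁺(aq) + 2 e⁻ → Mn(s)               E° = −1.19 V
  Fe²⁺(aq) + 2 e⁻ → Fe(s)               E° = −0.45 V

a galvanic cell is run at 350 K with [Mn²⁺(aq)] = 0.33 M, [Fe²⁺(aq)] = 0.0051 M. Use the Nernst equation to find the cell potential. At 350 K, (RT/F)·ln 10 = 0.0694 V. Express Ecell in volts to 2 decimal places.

Fe²⁺/Fe is reduced (cathode, E° = −0.45 V) and Mn²⁺/Mn is oxidized (anode).
E°cell = −0.45 − (−1.19) = +0.74 V, with n = 2 electrons transferred.
For the overall reaction Fe²⁺(aq) + Mn(s) → Fe(s) + Mn²⁺(aq), Q = [Mn²⁺(aq)] / [Fe²⁺(aq)] = 64.7, giving log Q = 1.811.
E = E° − (0.0694/n)·log Q = +0.74 − (0.0694/2)(1.811) = +0.68 V.

+0.68 V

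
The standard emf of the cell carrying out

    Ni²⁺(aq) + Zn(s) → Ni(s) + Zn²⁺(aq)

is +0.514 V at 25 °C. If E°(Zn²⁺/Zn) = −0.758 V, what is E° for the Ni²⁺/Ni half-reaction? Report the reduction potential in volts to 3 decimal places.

−0.244 V

In the reaction as written the Ni²⁺/Ni couple is reduced (cathode) and Zn²⁺/Zn is oxidized (anode), so E°cell = E°(Ni²⁺/Ni) − E°(Zn²⁺/Zn).
E°(Ni²⁺/Ni) = E°cell + E°(anode) = +0.514 + (−0.758) = −0.244 V.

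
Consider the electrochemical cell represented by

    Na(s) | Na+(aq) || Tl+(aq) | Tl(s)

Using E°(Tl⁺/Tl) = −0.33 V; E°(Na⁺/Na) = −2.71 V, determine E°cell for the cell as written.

By convention the left-hand electrode in cell notation is the anode (oxidation) and the right-hand electrode is the cathode (reduction).
E°cell = E°(right) − E°(left) = −0.33 − (−2.71) = +2.38 V.

+2.38 V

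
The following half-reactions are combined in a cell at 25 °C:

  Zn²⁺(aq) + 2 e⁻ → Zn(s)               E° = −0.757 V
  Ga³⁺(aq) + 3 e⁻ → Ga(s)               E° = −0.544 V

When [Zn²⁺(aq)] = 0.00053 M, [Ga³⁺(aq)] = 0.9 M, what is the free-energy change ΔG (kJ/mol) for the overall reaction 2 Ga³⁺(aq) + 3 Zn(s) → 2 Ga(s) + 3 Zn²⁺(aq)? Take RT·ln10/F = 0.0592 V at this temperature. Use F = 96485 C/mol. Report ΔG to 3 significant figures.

The standard cell potential is −0.544 − (−0.757) = +0.213 V, with n = 6 electrons in the balanced equation.
Here Q = [Zn²⁺(aq)]^3 / [Ga³⁺(aq)]^2 = 1.84×10^−10 (log Q = −9.736), giving E = +0.213 − (0.0592/6)·(−9.736) = +0.3091 V.
ΔG = −nFE = −(6)(96485)(+0.3091) J/mol = −179 kJ/mol.

−179 kJ/mol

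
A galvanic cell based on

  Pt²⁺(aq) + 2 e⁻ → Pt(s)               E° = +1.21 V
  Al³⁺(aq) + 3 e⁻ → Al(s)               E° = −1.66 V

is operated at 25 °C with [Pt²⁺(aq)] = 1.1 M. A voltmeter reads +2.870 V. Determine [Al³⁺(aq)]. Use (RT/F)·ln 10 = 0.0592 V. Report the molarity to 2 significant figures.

Pt²⁺/Pt is the cathode (higher E°); E°cell = +1.21 − (−1.66) = +2.87 V with n = 6.
From the Nernst equation, log Q = n(E° − E)/0.0592 = 6·(+2.87 − (+2.870))/0.0592 = 0.000.
For 3 Pt²⁺(aq) + 2 Al(s) → 3 Pt(s) + 2 Al³⁺(aq), the reaction quotient is Q = [Al³⁺(aq)]^2 / [Pt²⁺(aq)]^3.
Isolating [Al³⁺(aq)] in Q = 10^{0.000} yields log [Al³⁺(aq)] = 0.062, i.e. 1.2 M.

1.2 M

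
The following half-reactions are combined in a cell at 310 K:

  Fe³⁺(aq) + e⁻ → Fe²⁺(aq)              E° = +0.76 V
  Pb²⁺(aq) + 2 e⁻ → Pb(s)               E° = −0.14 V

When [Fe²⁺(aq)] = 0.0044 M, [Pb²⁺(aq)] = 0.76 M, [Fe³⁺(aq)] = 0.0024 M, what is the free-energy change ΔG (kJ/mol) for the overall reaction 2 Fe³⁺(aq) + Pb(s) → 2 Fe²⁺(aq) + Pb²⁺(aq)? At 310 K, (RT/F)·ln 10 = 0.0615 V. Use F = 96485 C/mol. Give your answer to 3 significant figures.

−171 kJ/mol

E°cell = +0.76 − (−0.14) = +0.90 V; the balanced reaction transfers n = 2 electrons.
The reaction quotient is ([Fe²⁺(aq)]^2·[Pb²⁺(aq)]) / [Fe³⁺(aq)]^2 = 2.55; by Nernst, E = +0.90 − (0.0615/2)(0.407) = +0.8875 V.
ΔG = −nFE = −(2)(96485)(+0.8875) J/mol = −171 kJ/mol.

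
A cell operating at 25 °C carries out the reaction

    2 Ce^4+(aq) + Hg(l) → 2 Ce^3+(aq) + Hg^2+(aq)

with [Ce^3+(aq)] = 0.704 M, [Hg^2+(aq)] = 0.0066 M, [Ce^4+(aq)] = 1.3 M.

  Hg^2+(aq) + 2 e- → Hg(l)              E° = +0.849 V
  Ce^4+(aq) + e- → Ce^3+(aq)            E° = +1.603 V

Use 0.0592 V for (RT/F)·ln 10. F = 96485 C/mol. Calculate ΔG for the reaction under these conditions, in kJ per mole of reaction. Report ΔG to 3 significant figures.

The standard cell potential is +1.603 − (+0.849) = +0.754 V, with n = 2 electrons in the balanced equation.
The reaction quotient is ([Ce^3+(aq)]^2·[Hg^2+(aq)]) / [Ce^4+(aq)]^2 = 0.00194; by Nernst, E = +0.754 − (0.0592/2)(−2.713) = +0.8343 V.
Then ΔG = −nFE = −2 × 96485 × +0.8343 J/mol = −161 kJ/mol.

−161 kJ/mol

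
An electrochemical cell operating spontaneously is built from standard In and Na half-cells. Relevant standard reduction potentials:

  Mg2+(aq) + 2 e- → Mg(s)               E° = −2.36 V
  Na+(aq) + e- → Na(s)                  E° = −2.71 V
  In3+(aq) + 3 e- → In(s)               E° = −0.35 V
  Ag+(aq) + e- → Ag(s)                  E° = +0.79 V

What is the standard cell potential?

Of the two couples in this cell, the one with the more positive reduction potential is reduced at the cathode: here that is In³⁺/In (−0.35 V); Na⁺/Na (−2.71 V) is the anode.
E°cell = E°(cathode) − E°(anode) = −0.35 − (−2.71) = +2.36 V.

+2.36 V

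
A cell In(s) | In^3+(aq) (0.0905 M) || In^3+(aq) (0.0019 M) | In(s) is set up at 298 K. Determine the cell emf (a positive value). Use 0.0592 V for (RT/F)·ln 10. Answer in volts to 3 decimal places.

0.033 V

For a concentration cell E°cell = 0, since both electrodes use the same couple.
The compartment with the higher In^3+(aq) concentration (0.0905 M) acts as the cathode; ions are reduced there and produced at the dilute (0.0019 M) anode.
With n = 3, Ecell = −(0.0592/3)·log([dilute]/[conc]) = −(0.0592/3)·log(0.0019/0.0905) = +0.033 V.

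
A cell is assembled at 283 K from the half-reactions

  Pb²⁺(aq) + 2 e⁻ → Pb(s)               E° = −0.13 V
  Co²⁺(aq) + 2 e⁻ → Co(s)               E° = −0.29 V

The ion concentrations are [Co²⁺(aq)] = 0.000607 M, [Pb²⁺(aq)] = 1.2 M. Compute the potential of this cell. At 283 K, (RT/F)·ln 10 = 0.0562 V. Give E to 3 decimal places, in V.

Since E°(Pb²⁺/Pb) > E°(Co²⁺/Co), Pb²⁺/Pb serves as the cathode.
The standard potential is −0.13 − (−0.29) = +0.16 V and the balanced reaction transfers n = 2 electrons.
For the overall reaction Pb²⁺(aq) + Co(s) → Pb(s) + Co²⁺(aq), Q = [Co²⁺(aq)] / [Pb²⁺(aq)] = 0.000506, giving log Q = −3.296.
Applying E = E° − (RT ln10/nF)·log Q gives +0.16 − (0.0562/2)(−3.296) = +0.253 V.

+0.253 V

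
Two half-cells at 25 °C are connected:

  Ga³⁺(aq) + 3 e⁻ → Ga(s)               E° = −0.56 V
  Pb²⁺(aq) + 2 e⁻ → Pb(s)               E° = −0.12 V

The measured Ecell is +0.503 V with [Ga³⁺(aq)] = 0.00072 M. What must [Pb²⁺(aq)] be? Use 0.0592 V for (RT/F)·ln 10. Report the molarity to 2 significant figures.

1.1 M

With Pb²⁺/Pb at the cathode and Ga³⁺/Ga at the anode, E°cell = −0.12 − (−0.56) = +0.44 V (n = 6).
Since E = E° − (0.0592/n)·log Q, log Q = n(E° − E)/0.0592 = −6.385.
For 3 Pb²⁺(aq) + 2 Ga(s) → 3 Pb(s) + 2 Ga³⁺(aq), the reaction quotient is Q = [Ga³⁺(aq)]^2 / [Pb²⁺(aq)]^3.
Substituting the known concentrations and solving, log [Pb²⁺(aq)] = 0.033 and [Pb²⁺(aq)] = 1.1 M.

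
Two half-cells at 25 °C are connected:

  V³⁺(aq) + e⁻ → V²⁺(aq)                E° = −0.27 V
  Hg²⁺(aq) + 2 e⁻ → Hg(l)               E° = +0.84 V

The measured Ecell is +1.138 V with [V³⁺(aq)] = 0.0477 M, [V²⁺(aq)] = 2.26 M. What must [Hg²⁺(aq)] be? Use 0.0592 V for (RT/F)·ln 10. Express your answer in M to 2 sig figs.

0.0039 M

With Hg²⁺/Hg at the cathode and V³⁺/V²⁺ at the anode, E°cell = +0.84 − (−0.27) = +1.11 V (n = 2).
Since E = E° − (0.0592/n)·log Q, log Q = n(E° − E)/0.0592 = −0.946.
Balancing electrons gives Hg²⁺(aq) + 2 V²⁺(aq) → Hg(l) + 2 V³⁺(aq); thus Q = [V³⁺(aq)]^2 / ([Hg²⁺(aq)]·[V²⁺(aq)]^2).
Isolating [Hg²⁺(aq)] in Q = 10^{−0.946} yields log [Hg²⁺(aq)] = −2.405, i.e. 0.0039 M.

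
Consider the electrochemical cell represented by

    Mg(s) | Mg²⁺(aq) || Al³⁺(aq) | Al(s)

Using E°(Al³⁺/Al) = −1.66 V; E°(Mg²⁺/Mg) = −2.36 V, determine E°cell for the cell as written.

+0.70 V

By convention the left-hand electrode in cell notation is the anode (oxidation) and the right-hand electrode is the cathode (reduction).
E°cell = E°(right) − E°(left) = −1.66 − (−2.36) = +0.70 V.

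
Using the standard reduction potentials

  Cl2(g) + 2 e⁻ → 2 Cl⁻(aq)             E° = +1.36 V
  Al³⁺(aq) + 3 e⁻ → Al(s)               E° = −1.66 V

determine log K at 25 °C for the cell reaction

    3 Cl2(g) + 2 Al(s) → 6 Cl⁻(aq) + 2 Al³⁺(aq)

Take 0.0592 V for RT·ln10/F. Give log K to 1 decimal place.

The Cl₂/Cl⁻ couple is reduced (cathode); E°cell = +1.36 − (−1.66) = +3.02 V with n = 6.
At equilibrium E = 0, so log K = nE°cell / 0.0592 = (6)(+3.02) / 0.0592 = 306.1.

log K = 306.1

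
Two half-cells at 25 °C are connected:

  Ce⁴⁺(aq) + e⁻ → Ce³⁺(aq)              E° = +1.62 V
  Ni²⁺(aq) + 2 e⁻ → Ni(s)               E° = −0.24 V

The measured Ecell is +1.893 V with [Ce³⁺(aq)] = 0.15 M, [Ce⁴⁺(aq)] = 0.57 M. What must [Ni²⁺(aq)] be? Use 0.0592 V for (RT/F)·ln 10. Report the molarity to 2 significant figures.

1.1 M

Ce⁴⁺/Ce³⁺ is the cathode (higher E°); E°cell = +1.62 − (−0.24) = +1.86 V with n = 2.
From the Nernst equation, log Q = n(E° − E)/0.0592 = 2·(+1.86 − (+1.893))/0.0592 = −1.115.
For 2 Ce⁴⁺(aq) + Ni(s) → 2 Ce³⁺(aq) + Ni²⁺(aq), the reaction quotient is Q = ([Ce³⁺(aq)]^2·[Ni²⁺(aq)]) / [Ce⁴⁺(aq)]^2.
Substituting the known concentrations and solving, log [Ni²⁺(aq)] = 0.045 and [Ni²⁺(aq)] = 1.1 M.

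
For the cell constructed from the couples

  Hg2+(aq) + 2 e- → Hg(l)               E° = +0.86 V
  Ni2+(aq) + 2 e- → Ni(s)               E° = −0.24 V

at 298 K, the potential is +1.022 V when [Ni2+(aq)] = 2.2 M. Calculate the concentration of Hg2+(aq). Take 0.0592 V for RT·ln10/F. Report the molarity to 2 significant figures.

0.0051 M

The Hg²⁺/Hg couple has the larger reduction potential, so it is the cathode: E°cell = +0.86 − (−0.24) = +1.10 V and n = 2.
Since E = E° − (0.0592/n)·log Q, log Q = n(E° − E)/0.0592 = 2.635.
For Hg2+(aq) + Ni(s) → Hg(l) + Ni2+(aq), the reaction quotient is Q = [Ni2+(aq)] / [Hg2+(aq)].
Substituting the known concentrations and solving, log [Hg2+(aq)] = −2.293 and [Hg2+(aq)] = 0.0051 M.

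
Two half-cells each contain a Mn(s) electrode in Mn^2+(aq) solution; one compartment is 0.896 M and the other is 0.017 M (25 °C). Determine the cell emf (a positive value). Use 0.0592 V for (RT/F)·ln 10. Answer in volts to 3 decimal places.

For a concentration cell E°cell = 0, since both electrodes use the same couple.
The compartment with the higher Mn^2+(aq) concentration (0.896 M) acts as the cathode; ions are reduced there and produced at the dilute (0.017 M) anode.
With n = 2, Ecell = −(0.0592/2)·log([dilute]/[conc]) = −(0.0592/2)·log(0.017/0.896) = +0.051 V.

0.051 V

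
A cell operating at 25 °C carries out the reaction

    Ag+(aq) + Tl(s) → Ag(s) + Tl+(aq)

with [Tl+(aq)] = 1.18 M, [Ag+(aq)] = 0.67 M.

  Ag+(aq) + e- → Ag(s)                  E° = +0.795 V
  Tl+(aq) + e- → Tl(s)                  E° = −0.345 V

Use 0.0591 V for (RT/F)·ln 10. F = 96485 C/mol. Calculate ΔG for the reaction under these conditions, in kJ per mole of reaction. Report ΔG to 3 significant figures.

E°cell = +0.795 − (−0.345) = +1.140 V; the balanced reaction transfers n = 1 electron.
Here Q = [Tl+(aq)] / [Ag+(aq)] = 1.76 (log Q = 0.246), giving E = +1.140 − (0.0591/1)·(0.246) = +1.1255 V.
Then ΔG = −nFE = −1 × 96485 × +1.1255 J/mol = −109 kJ/mol.

−109 kJ/mol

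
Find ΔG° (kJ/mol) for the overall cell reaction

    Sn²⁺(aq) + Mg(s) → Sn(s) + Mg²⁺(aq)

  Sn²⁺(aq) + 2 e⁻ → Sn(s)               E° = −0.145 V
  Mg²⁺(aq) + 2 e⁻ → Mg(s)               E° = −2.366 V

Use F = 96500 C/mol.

−429 kJ/mol

In the reaction as written Sn²⁺(aq) is reduced, so the Sn²⁺/Sn couple is the cathode and Mg²⁺/Mg is the anode.
E°cell = −0.145 − (−2.366) = +2.221 V; balancing electrons gives n = 2.
ΔG° = −nFE°cell = −(2)(96500)(+2.221) J/mol = −429 kJ/mol.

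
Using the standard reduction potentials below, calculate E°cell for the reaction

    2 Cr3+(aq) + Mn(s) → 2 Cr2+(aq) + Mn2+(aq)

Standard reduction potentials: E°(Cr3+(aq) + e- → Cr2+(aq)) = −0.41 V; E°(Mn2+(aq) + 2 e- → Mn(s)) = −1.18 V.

+0.77 V

In the reaction as written, Cr3+(aq) is reduced (cathode) and Mn2+(aq) is produced by oxidation at the anode.
E°cell = E°(cathode) − E°(anode) = −0.41 − (−1.18) = +0.77 V.
The positive value indicates the reaction is spontaneous as written.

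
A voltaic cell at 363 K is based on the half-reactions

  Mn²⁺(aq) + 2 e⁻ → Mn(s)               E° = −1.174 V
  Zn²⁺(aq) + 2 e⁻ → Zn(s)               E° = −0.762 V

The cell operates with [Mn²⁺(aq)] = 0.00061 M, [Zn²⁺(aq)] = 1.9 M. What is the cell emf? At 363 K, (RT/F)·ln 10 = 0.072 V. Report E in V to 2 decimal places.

+0.54 V

The Zn²⁺/Zn couple has the more positive E°, so it is the cathode; Mn²⁺/Mn is the anode.
E°cell = E°cat − E°an = −0.762 − (−1.174) = +0.412 V; n = 2.
Balancing gives Zn²⁺(aq) + Mn(s) → Zn(s) + Mn²⁺(aq); hence Q = [Mn²⁺(aq)] / [Zn²⁺(aq)] = 0.000321 (log Q = −3.493).
Applying E = E° − (RT ln10/nF)·log Q gives +0.412 − (0.072/2)(−3.493) = +0.54 V.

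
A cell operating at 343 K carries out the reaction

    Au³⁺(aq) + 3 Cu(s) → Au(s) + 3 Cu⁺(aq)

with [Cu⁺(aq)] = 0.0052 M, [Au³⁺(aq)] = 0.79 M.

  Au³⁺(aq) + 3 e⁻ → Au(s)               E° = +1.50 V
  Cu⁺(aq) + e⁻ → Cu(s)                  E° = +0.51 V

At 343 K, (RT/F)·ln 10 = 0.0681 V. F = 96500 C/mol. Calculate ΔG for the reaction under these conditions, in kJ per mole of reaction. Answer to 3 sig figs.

−331 kJ/mol

With Au³⁺/Au reduced at the cathode, E°cell = +1.50 − (+0.51) = +0.99 V and n = 3.
Q = [Cu⁺(aq)]^3 / [Au³⁺(aq)] = 1.78×10^−7, so log Q = −6.750 and E = +0.99 − (0.0681/3)(−6.750) = +1.1432 V.
Then ΔG = −nFE = −3 × 96500 × +1.1432 J/mol = −331 kJ/mol.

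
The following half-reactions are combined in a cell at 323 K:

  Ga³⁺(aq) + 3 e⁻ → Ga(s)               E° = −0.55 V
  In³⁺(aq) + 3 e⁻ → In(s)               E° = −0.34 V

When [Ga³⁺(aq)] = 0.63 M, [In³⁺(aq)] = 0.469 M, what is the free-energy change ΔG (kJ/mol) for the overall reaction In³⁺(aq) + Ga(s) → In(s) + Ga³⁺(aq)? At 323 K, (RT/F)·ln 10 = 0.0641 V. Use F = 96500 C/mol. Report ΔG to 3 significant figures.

With In³⁺/In reduced at the cathode, E°cell = −0.34 − (−0.55) = +0.21 V and n = 3.
The reaction quotient is [Ga³⁺(aq)] / [In³⁺(aq)] = 1.34; by Nernst, E = +0.21 − (0.0641/3)(0.128) = +0.2073 V.
Then ΔG = −nFE = −3 × 96500 × +0.2073 J/mol = −60.0 kJ/mol.

−60.0 kJ/mol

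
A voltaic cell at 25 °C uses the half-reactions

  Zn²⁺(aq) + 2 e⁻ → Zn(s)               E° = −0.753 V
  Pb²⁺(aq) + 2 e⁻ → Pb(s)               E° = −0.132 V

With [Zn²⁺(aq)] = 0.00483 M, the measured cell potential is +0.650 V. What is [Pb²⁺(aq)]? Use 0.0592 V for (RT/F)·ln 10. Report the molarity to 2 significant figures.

0.046 M

The Pb²⁺/Pb couple has the larger reduction potential, so it is the cathode: E°cell = −0.132 − (−0.753) = +0.621 V and n = 2.
Since E = E° − (0.0592/n)·log Q, log Q = n(E° − E)/0.0592 = −0.980.
Balancing electrons gives Pb²⁺(aq) + Zn(s) → Pb(s) + Zn²⁺(aq); thus Q = [Zn²⁺(aq)] / [Pb²⁺(aq)].
Solving for the unknown gives log [Pb²⁺(aq)] = −1.336, so [Pb²⁺(aq)] ≈ 0.046 M.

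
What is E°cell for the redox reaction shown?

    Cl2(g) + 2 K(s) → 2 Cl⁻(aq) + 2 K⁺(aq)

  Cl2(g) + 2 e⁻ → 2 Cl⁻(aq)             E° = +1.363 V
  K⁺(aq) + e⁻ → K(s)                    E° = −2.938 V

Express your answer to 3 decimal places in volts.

In the reaction as written, Cl2(g) is reduced (cathode) and K⁺(aq) is produced by oxidation at the anode.
E°cell = E°(cathode) − E°(anode) = +1.363 − (−2.938) = +4.301 V.
The positive value indicates the reaction is spontaneous as written.

+4.301 V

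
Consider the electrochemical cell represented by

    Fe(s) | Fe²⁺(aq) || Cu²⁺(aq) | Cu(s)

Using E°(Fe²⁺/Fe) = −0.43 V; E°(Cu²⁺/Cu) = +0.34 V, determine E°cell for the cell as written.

+0.77 V

By convention the left-hand electrode in cell notation is the anode (oxidation) and the right-hand electrode is the cathode (reduction).
E°cell = E°(right) − E°(left) = +0.34 − (−0.43) = +0.77 V.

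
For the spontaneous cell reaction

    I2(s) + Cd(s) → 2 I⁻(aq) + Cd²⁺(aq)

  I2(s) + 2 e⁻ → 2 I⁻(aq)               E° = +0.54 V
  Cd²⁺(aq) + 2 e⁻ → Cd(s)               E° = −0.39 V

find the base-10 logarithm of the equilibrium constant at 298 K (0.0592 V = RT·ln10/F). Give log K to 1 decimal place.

The I₂/I⁻ couple is reduced (cathode); E°cell = +0.54 − (−0.39) = +0.93 V with n = 2.
At equilibrium E = 0, so log K = nE°cell / 0.0592 = (2)(+0.93) / 0.0592 = 31.4.

log K = 31.4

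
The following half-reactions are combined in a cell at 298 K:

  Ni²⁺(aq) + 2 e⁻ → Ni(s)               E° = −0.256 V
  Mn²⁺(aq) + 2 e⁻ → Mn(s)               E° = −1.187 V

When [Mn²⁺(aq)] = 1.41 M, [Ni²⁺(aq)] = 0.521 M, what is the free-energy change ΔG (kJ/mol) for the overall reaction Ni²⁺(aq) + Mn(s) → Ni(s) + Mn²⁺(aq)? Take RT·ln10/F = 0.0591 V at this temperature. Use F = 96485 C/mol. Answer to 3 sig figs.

−177 kJ/mol

E°cell = −0.256 − (−1.187) = +0.931 V; the balanced reaction transfers n = 2 electrons.
Here Q = [Mn²⁺(aq)] / [Ni²⁺(aq)] = 2.71 (log Q = 0.432), giving E = +0.931 − (0.0591/2)·(0.432) = +0.9182 V.
ΔG = −nFE = −(2)(96485)(+0.9182) J/mol = −177 kJ/mol.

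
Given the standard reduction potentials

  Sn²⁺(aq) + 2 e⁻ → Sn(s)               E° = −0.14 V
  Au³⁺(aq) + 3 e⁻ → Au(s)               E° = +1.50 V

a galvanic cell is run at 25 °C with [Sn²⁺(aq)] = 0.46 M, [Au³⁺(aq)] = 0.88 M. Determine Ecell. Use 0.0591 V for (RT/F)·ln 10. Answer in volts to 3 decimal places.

+1.649 V

The Au³⁺/Au couple has the more positive E°, so it is the cathode; Sn²⁺/Sn is the anode.
E°cell = E°cat − E°an = +1.50 − (−0.14) = +1.64 V; n = 6.
The balanced reaction is 2 Au³⁺(aq) + 3 Sn(s) → 2 Au(s) + 3 Sn²⁺(aq), so Q = [Sn²⁺(aq)]^3 / [Au³⁺(aq)]^2 = 0.126 and log Q = −0.901.
E = E° − (0.0591/n)·log Q = +1.64 − (0.0591/6)(−0.901) = +1.649 V.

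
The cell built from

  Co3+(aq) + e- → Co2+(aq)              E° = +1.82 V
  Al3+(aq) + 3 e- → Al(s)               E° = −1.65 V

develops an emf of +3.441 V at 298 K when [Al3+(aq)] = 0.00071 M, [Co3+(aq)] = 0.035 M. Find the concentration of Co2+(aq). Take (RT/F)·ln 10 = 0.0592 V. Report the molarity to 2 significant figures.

1.2 M

Co³⁺/Co²⁺ is the cathode (higher E°); E°cell = +1.82 − (−1.65) = +3.47 V with n = 3.
From the Nernst equation, log Q = n(E° − E)/0.0592 = 3·(+3.47 − (+3.441))/0.0592 = 1.470.
Balancing electrons gives 3 Co3+(aq) + Al(s) → 3 Co2+(aq) + Al3+(aq); thus Q = ([Co2+(aq)]^3·[Al3+(aq)]) / [Co3+(aq)]^3.
Isolating [Co2+(aq)] in Q = 10^{1.470} yields log [Co2+(aq)] = 0.084, i.e. 1.2 M.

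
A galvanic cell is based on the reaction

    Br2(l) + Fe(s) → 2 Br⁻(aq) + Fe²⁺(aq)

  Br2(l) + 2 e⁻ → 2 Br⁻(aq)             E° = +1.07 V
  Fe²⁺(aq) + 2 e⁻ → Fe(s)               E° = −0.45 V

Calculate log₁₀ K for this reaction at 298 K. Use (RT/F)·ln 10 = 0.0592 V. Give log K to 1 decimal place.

The Br₂/Br⁻ couple is reduced (cathode); E°cell = +1.07 − (−0.45) = +1.52 V with n = 2.
At equilibrium E = 0, so log K = nE°cell / 0.0592 = (2)(+1.52) / 0.0592 = 51.4.

log K = 51.4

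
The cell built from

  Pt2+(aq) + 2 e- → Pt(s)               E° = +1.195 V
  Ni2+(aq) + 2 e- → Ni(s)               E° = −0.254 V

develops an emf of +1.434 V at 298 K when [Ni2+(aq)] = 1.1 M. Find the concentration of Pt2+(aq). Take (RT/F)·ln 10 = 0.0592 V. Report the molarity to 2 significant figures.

Pt²⁺/Pt is the cathode (higher E°); E°cell = +1.195 − (−0.254) = +1.449 V with n = 2.
Since E = E° − (0.0592/n)·log Q, log Q = n(E° − E)/0.0592 = 0.507.
For Pt2+(aq) + Ni(s) → Pt(s) + Ni2+(aq), the reaction quotient is Q = [Ni2+(aq)] / [Pt2+(aq)].
Solving for the unknown gives log [Pt2+(aq)] = −0.466, so [Pt2+(aq)] ≈ 0.34 M.

0.34 M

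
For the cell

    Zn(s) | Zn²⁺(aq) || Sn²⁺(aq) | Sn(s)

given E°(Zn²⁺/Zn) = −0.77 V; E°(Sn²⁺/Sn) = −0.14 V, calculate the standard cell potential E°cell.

By convention the left-hand electrode in cell notation is the anode (oxidation) and the right-hand electrode is the cathode (reduction).
E°cell = E°(right) − E°(left) = −0.14 − (−0.77) = +0.63 V.

+0.63 V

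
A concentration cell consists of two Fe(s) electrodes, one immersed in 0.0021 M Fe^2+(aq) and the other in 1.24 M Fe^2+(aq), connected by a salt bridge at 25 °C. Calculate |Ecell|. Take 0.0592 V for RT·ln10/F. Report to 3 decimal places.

0.082 V

For a concentration cell E°cell = 0, since both electrodes use the same couple.
The compartment with the higher Fe^2+(aq) concentration (1.24 M) acts as the cathode; ions are reduced there and produced at the dilute (0.0021 M) anode.
With n = 2, Ecell = −(0.0592/2)·log([dilute]/[conc]) = −(0.0592/2)·log(0.0021/1.24) = +0.082 V.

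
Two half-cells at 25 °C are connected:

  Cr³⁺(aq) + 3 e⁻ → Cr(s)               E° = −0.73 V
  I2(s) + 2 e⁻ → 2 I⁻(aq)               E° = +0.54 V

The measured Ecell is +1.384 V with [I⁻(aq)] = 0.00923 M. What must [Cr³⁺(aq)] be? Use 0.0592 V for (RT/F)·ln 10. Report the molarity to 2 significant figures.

The I₂/I⁻ couple has the larger reduction potential, so it is the cathode: E°cell = +0.54 − (−0.73) = +1.27 V and n = 6.
From the Nernst equation, log Q = n(E° − E)/0.0592 = 6·(+1.27 − (+1.384))/0.0592 = −11.554.
For 3 I2(s) + 2 Cr(s) → 6 I⁻(aq) + 2 Cr³⁺(aq), the reaction quotient is Q = [I⁻(aq)]^6·[Cr³⁺(aq)]^2.
Solving for the unknown gives log [Cr³⁺(aq)] = 0.327, so [Cr³⁺(aq)] ≈ 2.1 M.

2.1 M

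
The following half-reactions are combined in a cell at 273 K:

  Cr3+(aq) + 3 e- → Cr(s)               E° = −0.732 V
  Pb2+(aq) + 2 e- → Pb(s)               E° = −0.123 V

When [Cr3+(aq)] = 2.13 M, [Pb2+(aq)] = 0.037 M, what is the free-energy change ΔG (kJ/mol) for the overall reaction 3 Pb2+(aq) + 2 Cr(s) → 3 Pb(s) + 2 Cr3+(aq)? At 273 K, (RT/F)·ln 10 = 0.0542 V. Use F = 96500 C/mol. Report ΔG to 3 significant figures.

−327 kJ/mol

E°cell = −0.123 − (−0.732) = +0.609 V; the balanced reaction transfers n = 6 electrons.
Q = [Cr3+(aq)]^2 / [Pb2+(aq)]^3 = 8.96×10^4, so log Q = 4.952 and E = +0.609 − (0.0542/6)(4.952) = +0.5643 V.
ΔG = −nFE = −(6)(96500)(+0.5643) J/mol = −327 kJ/mol.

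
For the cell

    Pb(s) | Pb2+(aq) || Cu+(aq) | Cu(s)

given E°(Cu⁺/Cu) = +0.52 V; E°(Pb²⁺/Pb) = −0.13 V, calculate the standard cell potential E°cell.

+0.65 V

By convention the left-hand electrode in cell notation is the anode (oxidation) and the right-hand electrode is the cathode (reduction).
E°cell = E°(right) − E°(left) = +0.52 − (−0.13) = +0.65 V.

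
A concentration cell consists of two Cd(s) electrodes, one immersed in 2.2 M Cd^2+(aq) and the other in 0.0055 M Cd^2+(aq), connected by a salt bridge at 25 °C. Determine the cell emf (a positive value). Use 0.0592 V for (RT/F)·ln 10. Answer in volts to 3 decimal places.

For a concentration cell E°cell = 0, since both electrodes use the same couple.
The compartment with the higher Cd^2+(aq) concentration (2.2 M) acts as the cathode; ions are reduced there and produced at the dilute (0.0055 M) anode.
With n = 2, Ecell = −(0.0592/2)·log([dilute]/[conc]) = −(0.0592/2)·log(0.0055/2.2) = +0.077 V.

0.077 V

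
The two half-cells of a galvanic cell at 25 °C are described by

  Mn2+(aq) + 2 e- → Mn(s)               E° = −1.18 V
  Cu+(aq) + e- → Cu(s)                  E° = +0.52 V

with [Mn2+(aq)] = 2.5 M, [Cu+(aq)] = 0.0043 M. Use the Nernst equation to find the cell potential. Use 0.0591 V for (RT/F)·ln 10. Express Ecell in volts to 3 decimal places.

The Cu⁺/Cu couple has the more positive E°, so it is the cathode; Mn²⁺/Mn is the anode.
The standard potential is +0.52 − (−1.18) = +1.70 V and the balanced reaction transfers n = 2 electrons.
Balancing gives 2 Cu+(aq) + Mn(s) → 2 Cu(s) + Mn2+(aq); hence Q = [Mn2+(aq)] / [Cu+(aq)]^2 = 1.35×10^5 (log Q = 5.131).
By the Nernst equation, E = +1.70 − (0.0591/2)·(5.131) = +1.548 V.

+1.548 V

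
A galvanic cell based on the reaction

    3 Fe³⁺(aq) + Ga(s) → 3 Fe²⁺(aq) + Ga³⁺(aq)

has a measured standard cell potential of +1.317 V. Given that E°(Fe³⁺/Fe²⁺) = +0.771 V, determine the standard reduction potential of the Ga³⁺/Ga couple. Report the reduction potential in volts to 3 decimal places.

−0.546 V

In the reaction as written the Fe³⁺/Fe²⁺ couple is reduced (cathode) and Ga³⁺/Ga is oxidized (anode), so E°cell = E°(Fe³⁺/Fe²⁺) − E°(Ga³⁺/Ga).
E°(Ga³⁺/Ga) = E°(cathode) − E°cell = +0.771 − (+1.317) = −0.546 V.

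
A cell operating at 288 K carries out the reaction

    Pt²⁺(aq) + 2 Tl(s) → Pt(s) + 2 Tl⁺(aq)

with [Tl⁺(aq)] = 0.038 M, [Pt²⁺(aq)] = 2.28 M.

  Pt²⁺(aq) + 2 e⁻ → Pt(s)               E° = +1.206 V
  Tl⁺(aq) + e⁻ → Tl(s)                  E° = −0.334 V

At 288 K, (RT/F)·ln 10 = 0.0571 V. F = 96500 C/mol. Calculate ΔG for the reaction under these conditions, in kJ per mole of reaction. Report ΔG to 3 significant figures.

With Pt²⁺/Pt reduced at the cathode, E°cell = +1.206 − (−0.334) = +1.540 V and n = 2.
Q = [Tl⁺(aq)]^2 / [Pt²⁺(aq)] = 0.000633, so log Q = −3.198 and E = +1.540 − (0.0571/2)(−3.198) = +1.6313 V.
Then ΔG = −nFE = −2 × 96500 × +1.6313 J/mol = −315 kJ/mol.

−315 kJ/mol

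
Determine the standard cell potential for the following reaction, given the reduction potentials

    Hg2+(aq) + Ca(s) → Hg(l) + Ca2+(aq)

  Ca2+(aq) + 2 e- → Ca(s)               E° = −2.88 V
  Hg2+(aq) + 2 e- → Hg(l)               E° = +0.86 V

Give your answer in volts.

Hg2+(aq) gains electrons, so the Hg²⁺/Hg couple is the cathode; the Ca²⁺/Ca couple is the anode.
E°cell = E°(cathode) − E°(anode) = +0.86 − (−2.88) = +3.74 V.
The positive value indicates the reaction is spontaneous as written.

+3.74 V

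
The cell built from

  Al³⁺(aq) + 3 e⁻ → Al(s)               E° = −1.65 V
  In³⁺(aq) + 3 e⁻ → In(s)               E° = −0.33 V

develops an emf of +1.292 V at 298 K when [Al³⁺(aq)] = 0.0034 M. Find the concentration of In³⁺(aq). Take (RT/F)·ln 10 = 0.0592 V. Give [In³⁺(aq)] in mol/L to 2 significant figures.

0.00013 M

In³⁺/In is the cathode (higher E°); E°cell = −0.33 − (−1.65) = +1.32 V with n = 3.
Rearranging E = E° − (0.0592/n)·log Q gives log Q = 3(+1.32 − (+1.292))/0.0592 = 1.419.
For In³⁺(aq) + Al(s) → In(s) + Al³⁺(aq), the reaction quotient is Q = [Al³⁺(aq)] / [In³⁺(aq)].
Solving for the unknown gives log [In³⁺(aq)] = −3.888, so [In³⁺(aq)] ≈ 0.00013 M.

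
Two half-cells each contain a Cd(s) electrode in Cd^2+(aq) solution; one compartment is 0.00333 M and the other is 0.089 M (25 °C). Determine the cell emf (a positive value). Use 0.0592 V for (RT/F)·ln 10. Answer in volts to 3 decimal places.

For a concentration cell E°cell = 0, since both electrodes use the same couple.
The compartment with the higher Cd^2+(aq) concentration (0.089 M) acts as the cathode; ions are reduced there and produced at the dilute (0.00333 M) anode.
With n = 2, Ecell = −(0.0592/2)·log([dilute]/[conc]) = −(0.0592/2)·log(0.00333/0.089) = +0.042 V.

0.042 V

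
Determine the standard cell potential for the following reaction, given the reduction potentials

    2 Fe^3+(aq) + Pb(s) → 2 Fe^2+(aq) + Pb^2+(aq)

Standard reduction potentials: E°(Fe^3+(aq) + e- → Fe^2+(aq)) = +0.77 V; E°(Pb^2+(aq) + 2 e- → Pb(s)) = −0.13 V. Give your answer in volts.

+0.90 V

Fe^3+(aq) gains electrons, so the Fe³⁺/Fe²⁺ couple is the cathode; the Pb²⁺/Pb couple is the anode.
E°cell = E°(cathode) − E°(anode) = +0.77 − (−0.13) = +0.90 V.
The positive value indicates the reaction is spontaneous as written.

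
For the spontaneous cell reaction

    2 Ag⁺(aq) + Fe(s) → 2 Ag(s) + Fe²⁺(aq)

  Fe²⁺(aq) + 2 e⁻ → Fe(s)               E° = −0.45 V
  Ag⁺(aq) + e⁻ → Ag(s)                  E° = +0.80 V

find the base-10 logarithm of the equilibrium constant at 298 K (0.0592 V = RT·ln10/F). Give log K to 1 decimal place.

log K = 42.2

The Ag⁺/Ag couple is reduced (cathode); E°cell = +0.80 − (−0.45) = +1.25 V with n = 2.
At equilibrium E = 0, so log K = nE°cell / 0.0592 = (2)(+1.25) / 0.0592 = 42.2.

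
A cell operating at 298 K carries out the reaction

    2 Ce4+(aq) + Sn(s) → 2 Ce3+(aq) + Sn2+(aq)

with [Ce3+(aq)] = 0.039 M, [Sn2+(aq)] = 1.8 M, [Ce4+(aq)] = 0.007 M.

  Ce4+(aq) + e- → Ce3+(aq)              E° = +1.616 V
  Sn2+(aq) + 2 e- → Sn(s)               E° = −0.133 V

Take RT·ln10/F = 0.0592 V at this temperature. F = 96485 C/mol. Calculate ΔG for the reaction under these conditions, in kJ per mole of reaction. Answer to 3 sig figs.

−328 kJ/mol

The standard cell potential is +1.616 − (−0.133) = +1.749 V, with n = 2 electrons in the balanced equation.
Q = ([Ce3+(aq)]^2·[Sn2+(aq)]) / [Ce4+(aq)]^2 = 55.9, so log Q = 1.747 and E = +1.749 − (0.0592/2)(1.747) = +1.6973 V.
Then ΔG = −nFE = −2 × 96485 × +1.6973 J/mol = −328 kJ/mol.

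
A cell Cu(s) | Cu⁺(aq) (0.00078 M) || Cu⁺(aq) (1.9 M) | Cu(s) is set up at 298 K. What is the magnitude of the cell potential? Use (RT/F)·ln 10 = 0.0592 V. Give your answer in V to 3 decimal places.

0.200 V

For a concentration cell E°cell = 0, since both electrodes use the same couple.
The compartment with the higher Cu⁺(aq) concentration (1.9 M) acts as the cathode; ions are reduced there and produced at the dilute (0.00078 M) anode.
With n = 1, Ecell = −(0.0592/1)·log([dilute]/[conc]) = −(0.0592/1)·log(0.00078/1.9) = +0.200 V.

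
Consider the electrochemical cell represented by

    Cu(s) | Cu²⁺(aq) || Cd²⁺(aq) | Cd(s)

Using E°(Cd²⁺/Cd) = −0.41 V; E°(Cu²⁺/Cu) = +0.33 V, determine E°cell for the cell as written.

By convention the left-hand electrode in cell notation is the anode (oxidation) and the right-hand electrode is the cathode (reduction).
E°cell = E°(right) − E°(left) = −0.41 − (+0.33) = −0.74 V.
The negative sign shows that, as written, the cell would require an external voltage to drive the reaction.

−0.74 V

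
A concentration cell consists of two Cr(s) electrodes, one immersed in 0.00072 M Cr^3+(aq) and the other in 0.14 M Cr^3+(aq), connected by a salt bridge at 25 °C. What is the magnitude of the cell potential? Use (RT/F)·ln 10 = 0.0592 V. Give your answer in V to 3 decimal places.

For a concentration cell E°cell = 0, since both electrodes use the same couple.
The compartment with the higher Cr^3+(aq) concentration (0.14 M) acts as the cathode; ions are reduced there and produced at the dilute (0.00072 M) anode.
With n = 3, Ecell = −(0.0592/3)·log([dilute]/[conc]) = −(0.0592/3)·log(0.00072/0.14) = +0.045 V.

0.045 V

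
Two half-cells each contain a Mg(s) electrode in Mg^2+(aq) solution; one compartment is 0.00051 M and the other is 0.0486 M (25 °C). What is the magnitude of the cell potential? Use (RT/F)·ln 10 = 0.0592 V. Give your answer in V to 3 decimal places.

For a concentration cell E°cell = 0, since both electrodes use the same couple.
The compartment with the higher Mg^2+(aq) concentration (0.0486 M) acts as the cathode; ions are reduced there and produced at the dilute (0.00051 M) anode.
With n = 2, Ecell = −(0.0592/2)·log([dilute]/[conc]) = −(0.0592/2)·log(0.00051/0.0486) = +0.059 V.

0.059 V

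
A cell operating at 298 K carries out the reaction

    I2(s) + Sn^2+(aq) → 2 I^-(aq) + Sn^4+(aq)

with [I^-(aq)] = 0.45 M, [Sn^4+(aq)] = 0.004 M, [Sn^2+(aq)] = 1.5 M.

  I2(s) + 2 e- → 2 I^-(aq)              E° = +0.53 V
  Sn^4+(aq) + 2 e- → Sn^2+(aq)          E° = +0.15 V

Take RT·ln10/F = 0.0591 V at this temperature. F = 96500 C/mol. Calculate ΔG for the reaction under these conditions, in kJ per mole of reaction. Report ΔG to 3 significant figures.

−92.0 kJ/mol

With I₂/I⁻ reduced at the cathode, E°cell = +0.53 − (+0.15) = +0.38 V and n = 2.
The reaction quotient is ([I^-(aq)]^2·[Sn^4+(aq)]) / [Sn^2+(aq)] = 0.00054; by Nernst, E = +0.38 − (0.0591/2)(−3.268) = +0.4766 V.
Finally ΔG = −nFE = −(2)(96500 C/mol)(+0.4766 V) = −92.0 kJ/mol.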